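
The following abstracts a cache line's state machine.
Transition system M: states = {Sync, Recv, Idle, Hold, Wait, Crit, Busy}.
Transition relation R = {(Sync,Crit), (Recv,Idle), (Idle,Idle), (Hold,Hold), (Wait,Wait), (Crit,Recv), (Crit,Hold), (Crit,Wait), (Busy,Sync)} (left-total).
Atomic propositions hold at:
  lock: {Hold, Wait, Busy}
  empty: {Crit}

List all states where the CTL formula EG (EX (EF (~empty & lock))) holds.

{Sync, Hold, Wait, Crit, Busy}

Sat(~empty) = {Sync, Recv, Idle, Hold, Wait, Busy}
Sat(~empty & lock) = {Hold, Wait, Busy}
EF (~empty & lock): least fixpoint, start Z0 = {Hold, Wait, Busy}, add states with some successor in Z. Z1 = {Hold, Wait, Crit, Busy}; Z2 = {Sync, Hold, Wait, Crit, Busy}; fixed.
Sat(EF (~empty & lock)) = {Sync, Hold, Wait, Crit, Busy}
Sat(EX (EF (~empty & lock))) = {s : some successor in {Sync, Hold, Wait, Crit, Busy}} = {Sync, Hold, Wait, Crit, Busy}
EG (EX (EF (~empty & lock))): greatest fixpoint, start Z0 = {Sync, Hold, Wait, Crit, Busy}, keep only states in Sat with some successor in Z. Already a fixed point.
Sat(EG (EX (EF (~empty & lock)))) = {Sync, Hold, Wait, Crit, Busy}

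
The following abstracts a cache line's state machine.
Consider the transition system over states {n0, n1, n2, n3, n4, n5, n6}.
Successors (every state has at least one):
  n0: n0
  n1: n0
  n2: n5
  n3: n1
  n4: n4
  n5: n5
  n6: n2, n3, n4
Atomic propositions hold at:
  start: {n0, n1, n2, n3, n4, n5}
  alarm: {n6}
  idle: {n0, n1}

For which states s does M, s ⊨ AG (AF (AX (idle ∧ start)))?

{n0, n1, n3}

Sat(idle ∧ start) = {n0, n1}
Sat(AX (idle ∧ start)) = {s : every successor in {n0, n1}} = {n0, n1, n3}
AF (AX (idle ∧ start)): least fixpoint, start Z0 = {n0, n1, n3}, add states with every successor in Z. Already a fixed point.
Sat(AF (AX (idle ∧ start))) = {n0, n1, n3}
AG (AF (AX (idle ∧ start))): greatest fixpoint, start Z0 = {n0, n1, n3}, keep only states in Sat with every successor in Z. Already a fixed point.
Sat(AG (AF (AX (idle ∧ start)))) = {n0, n1, n3}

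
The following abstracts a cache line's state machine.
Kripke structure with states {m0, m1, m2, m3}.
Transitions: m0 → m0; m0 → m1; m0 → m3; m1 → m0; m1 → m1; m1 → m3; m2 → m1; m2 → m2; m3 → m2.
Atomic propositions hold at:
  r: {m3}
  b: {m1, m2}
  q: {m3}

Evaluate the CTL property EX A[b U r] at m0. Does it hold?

Yes

A[b U r]: least fixpoint, start Z0 = Sat(r) = {m3}, add states in Sat(b) with every successor in Z. Already a fixed point.
Sat(A[b U r]) = {m3}
Sat(EX A[b U r]) = {s : some successor in {m3}} = {m0, m1}
m0 ∈ Sat(EX A[b U r]) = {m0, m1}, so the formula holds at m0.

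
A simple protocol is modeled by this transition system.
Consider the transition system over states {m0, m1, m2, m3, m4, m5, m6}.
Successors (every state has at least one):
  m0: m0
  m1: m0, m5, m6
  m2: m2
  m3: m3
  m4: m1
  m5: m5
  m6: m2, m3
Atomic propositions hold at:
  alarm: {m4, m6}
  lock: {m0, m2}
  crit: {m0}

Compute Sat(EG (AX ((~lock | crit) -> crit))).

{m0, m2}

Sat(~lock) = {m1, m3, m4, m5, m6}
Sat(~lock | crit) = {m0, m1, m3, m4, m5, m6}
Sat((~lock | crit) -> crit) = {m0, m2}
Sat(AX ((~lock | crit) -> crit)) = {s : every successor in {m0, m2}} = {m0, m2}
EG (AX ((~lock | crit) -> crit)): greatest fixpoint, start Z0 = {m0, m2}, keep only states in Sat with some successor in Z. Already a fixed point.
Sat(EG (AX ((~lock | crit) -> crit))) = {m0, m2}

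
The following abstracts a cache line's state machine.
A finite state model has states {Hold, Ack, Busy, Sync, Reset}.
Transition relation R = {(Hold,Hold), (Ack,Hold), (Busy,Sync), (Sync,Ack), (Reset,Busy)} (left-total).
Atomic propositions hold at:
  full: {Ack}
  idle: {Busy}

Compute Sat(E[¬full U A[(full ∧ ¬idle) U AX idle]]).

Sat(¬full) = {Hold, Busy, Sync, Reset}
Sat(¬idle) = {Hold, Ack, Sync, Reset}
Sat(full ∧ ¬idle) = {Ack}
Sat(AX idle) = {s : every successor in {Busy}} = {Reset}
A[(full ∧ ¬idle) U AX idle]: least fixpoint, start Z0 = Sat(AX idle) = {Reset}, add states in Sat(full ∧ ¬idle) with every successor in Z. Already a fixed point.
Sat(A[(full ∧ ¬idle) U AX idle]) = {Reset}
E[¬full U A[(full ∧ ¬idle) U AX idle]]: least fixpoint, start Z0 = Sat(A[(full ∧ ¬idle) U AX idle]) = {Reset}, add states in Sat(¬full) with some successor in Z. Already a fixed point.
Sat(E[¬full U A[(full ∧ ¬idle) U AX idle]]) = {Reset}

{Reset}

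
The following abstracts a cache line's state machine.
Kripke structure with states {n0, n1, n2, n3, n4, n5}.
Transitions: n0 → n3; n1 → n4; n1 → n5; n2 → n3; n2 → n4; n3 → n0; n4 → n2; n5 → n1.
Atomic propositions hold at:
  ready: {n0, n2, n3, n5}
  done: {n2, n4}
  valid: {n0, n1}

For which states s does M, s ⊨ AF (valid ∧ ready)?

{n0, n3}

Sat(valid ∧ ready) = {n0}
AF (valid ∧ ready): least fixpoint, start Z0 = {n0}, add states with every successor in Z. Z1 = {n0, n3}; fixed.
Sat(AF (valid ∧ ready)) = {n0, n3}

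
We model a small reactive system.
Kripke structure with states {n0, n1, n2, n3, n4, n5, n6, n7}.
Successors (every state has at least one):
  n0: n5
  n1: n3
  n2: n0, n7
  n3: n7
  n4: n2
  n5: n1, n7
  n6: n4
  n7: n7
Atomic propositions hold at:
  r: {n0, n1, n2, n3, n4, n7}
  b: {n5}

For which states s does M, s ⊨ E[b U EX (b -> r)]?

{n1, n2, n3, n4, n5, n6, n7}

Sat(b -> r) = {n0, n1, n2, n3, n4, n6, n7}
Sat(EX (b -> r)) = {s : some successor in {n0, n1, n2, n3, n4, n6, n7}} = {n1, n2, n3, n4, n5, n6, n7}
E[b U EX (b -> r)]: least fixpoint, start Z0 = Sat(EX (b -> r)) = {n1, n2, n3, n4, n5, n6, n7}, add states in Sat(b) with some successor in Z. Already a fixed point.
Sat(E[b U EX (b -> r)]) = {n1, n2, n3, n4, n5, n6, n7}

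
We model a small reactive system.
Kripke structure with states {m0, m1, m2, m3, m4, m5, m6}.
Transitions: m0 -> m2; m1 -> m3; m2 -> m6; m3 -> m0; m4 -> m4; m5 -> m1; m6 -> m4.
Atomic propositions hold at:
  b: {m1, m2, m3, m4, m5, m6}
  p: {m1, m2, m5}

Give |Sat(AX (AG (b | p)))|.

4

Sat(b | p) = {m1, m2, m3, m4, m5, m6}
AG (b | p): greatest fixpoint, start Z0 = {m1, m2, m3, m4, m5, m6}, keep only states in Sat with every successor in Z. Z1 = {m1, m2, m4, m5, m6}; Z2 = {m2, m4, m5, m6}; Z3 = {m2, m4, m6}; fixed.
Sat(AG (b | p)) = {m2, m4, m6}
Sat(AX (AG (b | p))) = {s : every successor in {m2, m4, m6}} = {m0, m2, m4, m6}
|Sat(AX (AG (b | p)))| = |{m0, m2, m4, m6}| = 4.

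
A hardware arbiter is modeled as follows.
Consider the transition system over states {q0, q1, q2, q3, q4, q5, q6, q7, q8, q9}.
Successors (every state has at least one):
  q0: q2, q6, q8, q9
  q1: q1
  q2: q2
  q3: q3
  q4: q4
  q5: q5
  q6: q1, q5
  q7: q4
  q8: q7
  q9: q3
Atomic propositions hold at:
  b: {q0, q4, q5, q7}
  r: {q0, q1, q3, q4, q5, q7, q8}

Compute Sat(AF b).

AF b: least fixpoint, start Z0 = {q0, q4, q5, q7}, add states with every successor in Z. Z1 = {q0, q4, q5, q7, q8}; fixed.
Sat(AF b) = {q0, q4, q5, q7, q8}

{q0, q4, q5, q7, q8}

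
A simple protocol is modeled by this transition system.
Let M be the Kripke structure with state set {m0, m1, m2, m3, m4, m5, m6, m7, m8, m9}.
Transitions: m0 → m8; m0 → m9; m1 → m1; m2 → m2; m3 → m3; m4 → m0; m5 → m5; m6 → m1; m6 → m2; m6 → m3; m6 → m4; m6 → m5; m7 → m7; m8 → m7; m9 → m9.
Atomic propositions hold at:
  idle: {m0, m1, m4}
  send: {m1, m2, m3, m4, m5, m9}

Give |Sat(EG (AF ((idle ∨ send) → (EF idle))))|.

Sat(idle ∨ send) = {m0, m1, m2, m3, m4, m5, m9}
EF idle: least fixpoint, start Z0 = {m0, m1, m4}, add states with some successor in Z. Z1 = {m0, m1, m4, m6}; fixed.
Sat(EF idle) = {m0, m1, m4, m6}
Sat((idle ∨ send) → (EF idle)) = {m0, m1, m4, m6, m7, m8}
AF ((idle ∨ send) → (EF idle)): least fixpoint, start Z0 = {m0, m1, m4, m6, m7, m8}, add states with every successor in Z. Already a fixed point.
Sat(AF ((idle ∨ send) → (EF idle))) = {m0, m1, m4, m6, m7, m8}
EG (AF ((idle ∨ send) → (EF idle))): greatest fixpoint, start Z0 = {m0, m1, m4, m6, m7, m8}, keep only states in Sat with some successor in Z. Already a fixed point.
Sat(EG (AF ((idle ∨ send) → (EF idle)))) = {m0, m1, m4, m6, m7, m8}
|Sat(EG (AF ((idle ∨ send) → (EF idle))))| = |{m0, m1, m4, m6, m7, m8}| = 6.

6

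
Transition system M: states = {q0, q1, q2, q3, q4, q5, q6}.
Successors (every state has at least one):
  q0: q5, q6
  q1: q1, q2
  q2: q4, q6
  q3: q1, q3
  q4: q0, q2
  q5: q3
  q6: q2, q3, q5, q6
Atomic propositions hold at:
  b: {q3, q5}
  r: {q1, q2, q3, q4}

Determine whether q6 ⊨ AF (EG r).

EG r: greatest fixpoint, start Z0 = {q1, q2, q3, q4}, keep only states in Sat with some successor in Z. Already a fixed point.
Sat(EG r) = {q1, q2, q3, q4}
AF (EG r): least fixpoint, start Z0 = {q1, q2, q3, q4}, add states with every successor in Z. Z1 = {q1, q2, q3, q4, q5}; fixed.
Sat(AF (EG r)) = {q1, q2, q3, q4, q5}
q6 ∉ Sat(AF (EG r)) = {q1, q2, q3, q4, q5}, so the formula does not hold at q6.

No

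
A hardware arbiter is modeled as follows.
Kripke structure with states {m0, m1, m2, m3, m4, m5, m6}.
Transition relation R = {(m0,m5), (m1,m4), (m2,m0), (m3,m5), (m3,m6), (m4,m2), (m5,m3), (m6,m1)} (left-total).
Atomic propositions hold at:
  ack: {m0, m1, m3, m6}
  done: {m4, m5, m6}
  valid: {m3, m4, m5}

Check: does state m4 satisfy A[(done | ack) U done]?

Yes

Sat(done | ack) = {m0, m1, m3, m4, m5, m6}
A[(done | ack) U done]: least fixpoint, start Z0 = Sat(done) = {m4, m5, m6}, add states in Sat(done | ack) with every successor in Z. Z1 = {m0, m1, m3, m4, m5, m6}; fixed.
Sat(A[(done | ack) U done]) = {m0, m1, m3, m4, m5, m6}
m4 ∈ Sat(A[(done | ack) U done]) = {m0, m1, m3, m4, m5, m6}, so the formula holds at m4.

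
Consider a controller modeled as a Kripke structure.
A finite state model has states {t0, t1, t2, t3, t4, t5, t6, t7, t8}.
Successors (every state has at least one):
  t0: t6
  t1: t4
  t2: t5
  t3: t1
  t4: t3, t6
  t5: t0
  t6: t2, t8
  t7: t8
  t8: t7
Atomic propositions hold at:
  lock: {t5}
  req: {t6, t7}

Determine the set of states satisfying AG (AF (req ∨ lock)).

{t0, t2, t5, t6, t7, t8}

Sat(req ∨ lock) = {t5, t6, t7}
AF (req ∨ lock): least fixpoint, start Z0 = {t5, t6, t7}, add states with every successor in Z. Z1 = {t0, t2, t5, t6, t7, t8}; fixed.
Sat(AF (req ∨ lock)) = {t0, t2, t5, t6, t7, t8}
AG (AF (req ∨ lock)): greatest fixpoint, start Z0 = {t0, t2, t5, t6, t7, t8}, keep only states in Sat with every successor in Z. Already a fixed point.
Sat(AG (AF (req ∨ lock))) = {t0, t2, t5, t6, t7, t8}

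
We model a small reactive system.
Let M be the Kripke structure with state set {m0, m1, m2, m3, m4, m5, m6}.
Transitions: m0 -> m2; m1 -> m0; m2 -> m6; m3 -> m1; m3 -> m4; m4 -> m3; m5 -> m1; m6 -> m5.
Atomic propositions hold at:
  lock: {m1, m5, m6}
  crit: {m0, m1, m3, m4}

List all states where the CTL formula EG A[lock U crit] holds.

{m3, m4}

A[lock U crit]: least fixpoint, start Z0 = Sat(crit) = {m0, m1, m3, m4}, add states in Sat(lock) with every successor in Z. Z1 = {m0, m1, m3, m4, m5}; Z2 = {m0, m1, m3, m4, m5, m6}; fixed.
Sat(A[lock U crit]) = {m0, m1, m3, m4, m5, m6}
EG A[lock U crit]: greatest fixpoint, start Z0 = {m0, m1, m3, m4, m5, m6}, keep only states in Sat with some successor in Z. Z1 = {m1, m3, m4, m5, m6}; Z2 = {m3, m4, m5, m6}; Z3 = {m3, m4, m6}; Z4 = {m3, m4}; fixed.
Sat(EG A[lock U crit]) = {m3, m4}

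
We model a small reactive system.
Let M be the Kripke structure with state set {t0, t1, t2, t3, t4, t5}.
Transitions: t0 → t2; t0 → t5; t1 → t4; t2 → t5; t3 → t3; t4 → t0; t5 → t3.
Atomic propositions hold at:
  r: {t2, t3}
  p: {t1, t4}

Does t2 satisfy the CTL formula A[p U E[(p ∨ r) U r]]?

Sat(p ∨ r) = {t1, t2, t3, t4}
E[(p ∨ r) U r]: least fixpoint, start Z0 = Sat(r) = {t2, t3}, add states in Sat(p ∨ r) with some successor in Z. Already a fixed point.
Sat(E[(p ∨ r) U r]) = {t2, t3}
A[p U E[(p ∨ r) U r]]: least fixpoint, start Z0 = Sat(E[(p ∨ r) U r]) = {t2, t3}, add states in Sat(p) with every successor in Z. Already a fixed point.
Sat(A[p U E[(p ∨ r) U r]]) = {t2, t3}
t2 ∈ Sat(A[p U E[(p ∨ r) U r]]) = {t2, t3}, so the formula holds at t2.

Yes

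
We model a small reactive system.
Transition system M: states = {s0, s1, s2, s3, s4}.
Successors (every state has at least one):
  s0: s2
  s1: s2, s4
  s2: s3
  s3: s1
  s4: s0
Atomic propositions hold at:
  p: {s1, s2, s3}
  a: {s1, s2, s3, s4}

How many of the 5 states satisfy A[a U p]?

A[a U p]: least fixpoint, start Z0 = Sat(p) = {s1, s2, s3}, add states in Sat(a) with every successor in Z. Already a fixed point.
Sat(A[a U p]) = {s1, s2, s3}
|Sat(A[a U p])| = |{s1, s2, s3}| = 3.

3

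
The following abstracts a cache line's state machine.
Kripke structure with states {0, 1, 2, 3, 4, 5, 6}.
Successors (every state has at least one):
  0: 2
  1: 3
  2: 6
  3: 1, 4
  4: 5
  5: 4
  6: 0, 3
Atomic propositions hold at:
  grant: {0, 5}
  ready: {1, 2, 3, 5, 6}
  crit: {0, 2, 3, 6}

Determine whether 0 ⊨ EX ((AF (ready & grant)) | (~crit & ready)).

Sat(ready & grant) = {5}
AF (ready & grant): least fixpoint, start Z0 = {5}, add states with every successor in Z. Z1 = {4, 5}; fixed.
Sat(AF (ready & grant)) = {4, 5}
Sat(~crit) = {1, 4, 5}
Sat(~crit & ready) = {1, 5}
Sat((AF (ready & grant)) | (~crit & ready)) = {1, 4, 5}
Sat(EX ((AF (ready & grant)) | (~crit & ready))) = {s : some successor in {1, 4, 5}} = {3, 4, 5}
0 ∉ Sat(EX ((AF (ready & grant)) | (~crit & ready))) = {3, 4, 5}, so the formula does not hold at 0.

No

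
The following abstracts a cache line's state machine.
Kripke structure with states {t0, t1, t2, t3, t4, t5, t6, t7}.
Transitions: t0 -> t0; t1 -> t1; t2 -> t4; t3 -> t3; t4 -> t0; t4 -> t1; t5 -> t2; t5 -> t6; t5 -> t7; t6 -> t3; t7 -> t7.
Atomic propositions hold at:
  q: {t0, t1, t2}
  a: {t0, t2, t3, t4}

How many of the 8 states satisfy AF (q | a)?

6

Sat(q | a) = {t0, t1, t2, t3, t4}
AF (q | a): least fixpoint, start Z0 = {t0, t1, t2, t3, t4}, add states with every successor in Z. Z1 = {t0, t1, t2, t3, t4, t6}; fixed.
Sat(AF (q | a)) = {t0, t1, t2, t3, t4, t6}
|Sat(AF (q | a))| = |{t0, t1, t2, t3, t4, t6}| = 6.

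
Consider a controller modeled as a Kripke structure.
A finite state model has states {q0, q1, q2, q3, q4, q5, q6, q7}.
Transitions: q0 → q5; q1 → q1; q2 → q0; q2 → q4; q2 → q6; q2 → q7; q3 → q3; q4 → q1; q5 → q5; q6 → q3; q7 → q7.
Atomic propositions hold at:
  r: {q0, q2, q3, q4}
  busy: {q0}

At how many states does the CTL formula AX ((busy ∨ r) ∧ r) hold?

2

Sat(busy ∨ r) = {q0, q2, q3, q4}
Sat((busy ∨ r) ∧ r) = {q0, q2, q3, q4}
Sat(AX ((busy ∨ r) ∧ r)) = {s : every successor in {q0, q2, q3, q4}} = {q3, q6}
|Sat(AX ((busy ∨ r) ∧ r))| = |{q3, q6}| = 2.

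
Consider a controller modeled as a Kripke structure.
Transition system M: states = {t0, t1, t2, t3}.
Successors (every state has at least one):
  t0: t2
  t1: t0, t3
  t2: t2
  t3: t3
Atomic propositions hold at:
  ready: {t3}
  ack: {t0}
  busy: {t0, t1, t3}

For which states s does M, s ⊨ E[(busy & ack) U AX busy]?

Sat(busy & ack) = {t0}
Sat(AX busy) = {s : every successor in {t0, t1, t3}} = {t1, t3}
E[(busy & ack) U AX busy]: least fixpoint, start Z0 = Sat(AX busy) = {t1, t3}, add states in Sat(busy & ack) with some successor in Z. Already a fixed point.
Sat(E[(busy & ack) U AX busy]) = {t1, t3}

{t1, t3}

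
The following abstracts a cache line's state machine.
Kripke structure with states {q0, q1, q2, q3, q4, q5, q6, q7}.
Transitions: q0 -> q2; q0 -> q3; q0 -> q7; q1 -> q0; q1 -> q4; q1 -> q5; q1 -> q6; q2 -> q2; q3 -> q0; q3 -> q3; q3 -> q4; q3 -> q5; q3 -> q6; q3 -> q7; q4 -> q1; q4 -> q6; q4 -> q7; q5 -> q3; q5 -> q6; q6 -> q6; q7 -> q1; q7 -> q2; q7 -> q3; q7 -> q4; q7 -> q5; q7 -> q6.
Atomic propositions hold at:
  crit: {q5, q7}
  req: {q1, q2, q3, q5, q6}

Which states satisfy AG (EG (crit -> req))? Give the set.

{q2, q6}

Sat(crit -> req) = {q0, q1, q2, q3, q4, q5, q6}
EG (crit -> req): greatest fixpoint, start Z0 = {q0, q1, q2, q3, q4, q5, q6}, keep only states in Sat with some successor in Z. Already a fixed point.
Sat(EG (crit -> req)) = {q0, q1, q2, q3, q4, q5, q6}
AG (EG (crit -> req)): greatest fixpoint, start Z0 = {q0, q1, q2, q3, q4, q5, q6}, keep only states in Sat with every successor in Z. Z1 = {q1, q2, q5, q6}; Z2 = {q2, q6}; fixed.
Sat(AG (EG (crit -> req))) = {q2, q6}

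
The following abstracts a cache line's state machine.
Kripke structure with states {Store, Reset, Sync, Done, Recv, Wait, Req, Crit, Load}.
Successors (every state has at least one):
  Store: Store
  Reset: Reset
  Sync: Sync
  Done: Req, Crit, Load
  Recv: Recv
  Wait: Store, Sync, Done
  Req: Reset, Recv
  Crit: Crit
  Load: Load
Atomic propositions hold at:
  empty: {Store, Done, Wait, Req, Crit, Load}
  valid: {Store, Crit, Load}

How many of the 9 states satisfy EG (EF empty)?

5

EF empty: least fixpoint, start Z0 = {Store, Done, Wait, Req, Crit, Load}, add states with some successor in Z. Already a fixed point.
Sat(EF empty) = {Store, Done, Wait, Req, Crit, Load}
EG (EF empty): greatest fixpoint, start Z0 = {Store, Done, Wait, Req, Crit, Load}, keep only states in Sat with some successor in Z. Z1 = {Store, Done, Wait, Crit, Load}; fixed.
Sat(EG (EF empty)) = {Store, Done, Wait, Crit, Load}
|Sat(EG (EF empty))| = |{Store, Done, Wait, Crit, Load}| = 5.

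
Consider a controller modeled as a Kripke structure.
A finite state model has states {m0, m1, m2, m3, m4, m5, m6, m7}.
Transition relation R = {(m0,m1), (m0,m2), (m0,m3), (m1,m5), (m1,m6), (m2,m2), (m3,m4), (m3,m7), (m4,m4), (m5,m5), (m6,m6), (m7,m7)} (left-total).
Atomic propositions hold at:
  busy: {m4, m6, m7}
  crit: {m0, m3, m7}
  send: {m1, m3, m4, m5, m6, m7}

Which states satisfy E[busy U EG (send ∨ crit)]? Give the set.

{m0, m1, m3, m4, m5, m6, m7}

Sat(send ∨ crit) = {m0, m1, m3, m4, m5, m6, m7}
EG (send ∨ crit): greatest fixpoint, start Z0 = {m0, m1, m3, m4, m5, m6, m7}, keep only states in Sat with some successor in Z. Already a fixed point.
Sat(EG (send ∨ crit)) = {m0, m1, m3, m4, m5, m6, m7}
E[busy U EG (send ∨ crit)]: least fixpoint, start Z0 = Sat(EG (send ∨ crit)) = {m0, m1, m3, m4, m5, m6, m7}, add states in Sat(busy) with some successor in Z. Already a fixed point.
Sat(E[busy U EG (send ∨ crit)]) = {m0, m1, m3, m4, m5, m6, m7}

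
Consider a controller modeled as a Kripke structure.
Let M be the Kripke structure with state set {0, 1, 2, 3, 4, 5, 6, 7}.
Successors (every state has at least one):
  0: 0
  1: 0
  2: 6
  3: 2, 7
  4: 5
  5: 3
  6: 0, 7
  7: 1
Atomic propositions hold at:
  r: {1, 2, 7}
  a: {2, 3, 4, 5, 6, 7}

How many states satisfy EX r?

3

Sat(EX r) = {s : some successor in {1, 2, 7}} = {3, 6, 7}
|Sat(EX r)| = |{3, 6, 7}| = 3.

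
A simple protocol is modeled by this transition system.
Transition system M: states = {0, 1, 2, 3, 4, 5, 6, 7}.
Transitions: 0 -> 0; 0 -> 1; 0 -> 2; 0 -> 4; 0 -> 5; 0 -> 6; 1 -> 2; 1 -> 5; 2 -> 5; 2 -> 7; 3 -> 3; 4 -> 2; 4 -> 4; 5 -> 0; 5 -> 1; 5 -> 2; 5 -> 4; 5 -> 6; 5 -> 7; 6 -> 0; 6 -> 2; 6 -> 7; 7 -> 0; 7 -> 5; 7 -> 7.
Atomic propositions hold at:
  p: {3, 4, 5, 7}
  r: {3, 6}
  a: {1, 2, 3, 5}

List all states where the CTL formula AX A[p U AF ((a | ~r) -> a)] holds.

{1, 3}

Sat(~r) = {0, 1, 2, 4, 5, 7}
Sat(a | ~r) = {0, 1, 2, 3, 4, 5, 7}
Sat((a | ~r) -> a) = {1, 2, 3, 5, 6}
AF ((a | ~r) -> a): least fixpoint, start Z0 = {1, 2, 3, 5, 6}, add states with every successor in Z. Already a fixed point.
Sat(AF ((a | ~r) -> a)) = {1, 2, 3, 5, 6}
A[p U AF ((a | ~r) -> a)]: least fixpoint, start Z0 = Sat(AF ((a | ~r) -> a)) = {1, 2, 3, 5, 6}, add states in Sat(p) with every successor in Z. Already a fixed point.
Sat(A[p U AF ((a | ~r) -> a)]) = {1, 2, 3, 5, 6}
Sat(AX A[p U AF ((a | ~r) -> a)]) = {s : every successor in {1, 2, 3, 5, 6}} = {1, 3}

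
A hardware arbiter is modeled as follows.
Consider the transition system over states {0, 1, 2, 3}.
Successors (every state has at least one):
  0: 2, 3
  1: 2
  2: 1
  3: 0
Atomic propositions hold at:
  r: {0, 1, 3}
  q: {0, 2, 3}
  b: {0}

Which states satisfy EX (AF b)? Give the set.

AF b: least fixpoint, start Z0 = {0}, add states with every successor in Z. Z1 = {0, 3}; fixed.
Sat(AF b) = {0, 3}
Sat(EX (AF b)) = {s : some successor in {0, 3}} = {0, 3}

{0, 3}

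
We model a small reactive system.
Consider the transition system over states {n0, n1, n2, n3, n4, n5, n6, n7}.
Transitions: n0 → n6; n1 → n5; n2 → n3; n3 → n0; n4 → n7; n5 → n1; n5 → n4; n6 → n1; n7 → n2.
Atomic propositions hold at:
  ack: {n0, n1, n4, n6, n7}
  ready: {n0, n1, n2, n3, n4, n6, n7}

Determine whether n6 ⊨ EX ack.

Yes

Sat(EX ack) = {s : some successor in {n0, n1, n4, n6, n7}} = {n0, n3, n4, n5, n6}
n6 ∈ Sat(EX ack) = {n0, n3, n4, n5, n6}, so the formula holds at n6.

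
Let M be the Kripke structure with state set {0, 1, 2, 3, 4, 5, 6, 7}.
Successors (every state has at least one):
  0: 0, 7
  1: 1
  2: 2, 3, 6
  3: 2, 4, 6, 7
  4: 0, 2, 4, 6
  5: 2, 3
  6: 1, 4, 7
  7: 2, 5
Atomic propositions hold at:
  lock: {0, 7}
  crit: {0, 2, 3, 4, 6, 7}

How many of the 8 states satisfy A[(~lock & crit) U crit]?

Sat(~lock) = {1, 2, 3, 4, 5, 6}
Sat(~lock & crit) = {2, 3, 4, 6}
A[(~lock & crit) U crit]: least fixpoint, start Z0 = Sat(crit) = {0, 2, 3, 4, 6, 7}, add states in Sat(~lock & crit) with every successor in Z. Already a fixed point.
Sat(A[(~lock & crit) U crit]) = {0, 2, 3, 4, 6, 7}
|Sat(A[(~lock & crit) U crit])| = |{0, 2, 3, 4, 6, 7}| = 6.

6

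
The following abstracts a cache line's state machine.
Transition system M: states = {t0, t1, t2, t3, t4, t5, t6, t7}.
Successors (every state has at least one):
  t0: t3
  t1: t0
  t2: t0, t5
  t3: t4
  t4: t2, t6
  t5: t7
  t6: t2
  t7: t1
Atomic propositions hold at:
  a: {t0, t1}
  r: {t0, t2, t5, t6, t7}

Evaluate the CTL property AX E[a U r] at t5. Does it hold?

Yes

E[a U r]: least fixpoint, start Z0 = Sat(r) = {t0, t2, t5, t6, t7}, add states in Sat(a) with some successor in Z. Z1 = {t0, t1, t2, t5, t6, t7}; fixed.
Sat(E[a U r]) = {t0, t1, t2, t5, t6, t7}
Sat(AX E[a U r]) = {s : every successor in {t0, t1, t2, t5, t6, t7}} = {t1, t2, t4, t5, t6, t7}
t5 ∈ Sat(AX E[a U r]) = {t1, t2, t4, t5, t6, t7}, so the formula holds at t5.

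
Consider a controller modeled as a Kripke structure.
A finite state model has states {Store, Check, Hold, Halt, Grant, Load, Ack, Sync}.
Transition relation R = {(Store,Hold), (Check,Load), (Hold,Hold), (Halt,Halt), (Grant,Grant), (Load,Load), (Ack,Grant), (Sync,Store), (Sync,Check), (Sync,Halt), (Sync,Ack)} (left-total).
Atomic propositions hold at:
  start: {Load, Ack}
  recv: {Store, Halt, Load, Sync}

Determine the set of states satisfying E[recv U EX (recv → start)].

{Store, Check, Hold, Grant, Load, Ack, Sync}

Sat(recv → start) = {Check, Hold, Grant, Load, Ack}
Sat(EX (recv → start)) = {s : some successor in {Check, Hold, Grant, Load, Ack}} = {Store, Check, Hold, Grant, Load, Ack, Sync}
E[recv U EX (recv → start)]: least fixpoint, start Z0 = Sat(EX (recv → start)) = {Store, Check, Hold, Grant, Load, Ack, Sync}, add states in Sat(recv) with some successor in Z. Already a fixed point.
Sat(E[recv U EX (recv → start)]) = {Store, Check, Hold, Grant, Load, Ack, Sync}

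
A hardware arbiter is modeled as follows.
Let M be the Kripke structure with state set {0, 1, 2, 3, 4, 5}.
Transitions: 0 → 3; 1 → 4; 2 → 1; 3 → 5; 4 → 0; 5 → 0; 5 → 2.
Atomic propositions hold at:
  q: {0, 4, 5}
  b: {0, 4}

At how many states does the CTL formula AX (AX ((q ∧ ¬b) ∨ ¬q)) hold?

Sat(¬b) = {1, 2, 3, 5}
Sat(q ∧ ¬b) = {5}
Sat(¬q) = {1, 2, 3}
Sat((q ∧ ¬b) ∨ ¬q) = {1, 2, 3, 5}
Sat(AX ((q ∧ ¬b) ∨ ¬q)) = {s : every successor in {1, 2, 3, 5}} = {0, 2, 3}
Sat(AX (AX ((q ∧ ¬b) ∨ ¬q))) = {s : every successor in {0, 2, 3}} = {0, 4, 5}
|Sat(AX (AX ((q ∧ ¬b) ∨ ¬q)))| = |{0, 4, 5}| = 3.

3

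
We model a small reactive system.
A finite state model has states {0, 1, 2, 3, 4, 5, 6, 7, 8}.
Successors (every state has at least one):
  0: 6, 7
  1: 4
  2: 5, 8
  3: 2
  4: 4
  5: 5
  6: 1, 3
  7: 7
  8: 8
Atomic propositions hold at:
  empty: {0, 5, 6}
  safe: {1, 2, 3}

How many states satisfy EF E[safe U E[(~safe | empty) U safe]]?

Sat(~safe) = {0, 4, 5, 6, 7, 8}
Sat(~safe | empty) = {0, 4, 5, 6, 7, 8}
E[(~safe | empty) U safe]: least fixpoint, start Z0 = Sat(safe) = {1, 2, 3}, add states in Sat(~safe | empty) with some successor in Z. Z1 = {1, 2, 3, 6}; Z2 = {0, 1, 2, 3, 6}; fixed.
Sat(E[(~safe | empty) U safe]) = {0, 1, 2, 3, 6}
E[safe U E[(~safe | empty) U safe]]: least fixpoint, start Z0 = Sat(E[(~safe | empty) U safe]) = {0, 1, 2, 3, 6}, add states in Sat(safe) with some successor in Z. Already a fixed point.
Sat(E[safe U E[(~safe | empty) U safe]]) = {0, 1, 2, 3, 6}
EF E[safe U E[(~safe | empty) U safe]]: least fixpoint, start Z0 = {0, 1, 2, 3, 6}, add states with some successor in Z. Already a fixed point.
Sat(EF E[safe U E[(~safe | empty) U safe]]) = {0, 1, 2, 3, 6}
|Sat(EF E[safe U E[(~safe | empty) U safe]])| = |{0, 1, 2, 3, 6}| = 5.

5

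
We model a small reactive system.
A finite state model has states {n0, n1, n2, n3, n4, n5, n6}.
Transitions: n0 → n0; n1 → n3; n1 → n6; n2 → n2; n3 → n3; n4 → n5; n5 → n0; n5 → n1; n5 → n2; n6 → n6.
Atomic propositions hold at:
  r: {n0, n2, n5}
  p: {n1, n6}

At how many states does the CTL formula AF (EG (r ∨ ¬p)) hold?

5

Sat(¬p) = {n0, n2, n3, n4, n5}
Sat(r ∨ ¬p) = {n0, n2, n3, n4, n5}
EG (r ∨ ¬p): greatest fixpoint, start Z0 = {n0, n2, n3, n4, n5}, keep only states in Sat with some successor in Z. Already a fixed point.
Sat(EG (r ∨ ¬p)) = {n0, n2, n3, n4, n5}
AF (EG (r ∨ ¬p)): least fixpoint, start Z0 = {n0, n2, n3, n4, n5}, add states with every successor in Z. Already a fixed point.
Sat(AF (EG (r ∨ ¬p))) = {n0, n2, n3, n4, n5}
|Sat(AF (EG (r ∨ ¬p)))| = |{n0, n2, n3, n4, n5}| = 5.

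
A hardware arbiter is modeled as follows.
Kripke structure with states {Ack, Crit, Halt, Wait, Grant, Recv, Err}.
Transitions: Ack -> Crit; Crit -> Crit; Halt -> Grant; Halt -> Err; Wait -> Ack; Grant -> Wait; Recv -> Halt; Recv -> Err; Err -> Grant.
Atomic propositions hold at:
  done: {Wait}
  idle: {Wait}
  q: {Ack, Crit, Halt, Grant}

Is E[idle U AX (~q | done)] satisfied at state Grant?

Yes

Sat(~q) = {Wait, Recv, Err}
Sat(~q | done) = {Wait, Recv, Err}
Sat(AX (~q | done)) = {s : every successor in {Wait, Recv, Err}} = {Grant}
E[idle U AX (~q | done)]: least fixpoint, start Z0 = Sat(AX (~q | done)) = {Grant}, add states in Sat(idle) with some successor in Z. Already a fixed point.
Sat(E[idle U AX (~q | done)]) = {Grant}
Grant ∈ Sat(E[idle U AX (~q | done)]) = {Grant}, so the formula holds at Grant.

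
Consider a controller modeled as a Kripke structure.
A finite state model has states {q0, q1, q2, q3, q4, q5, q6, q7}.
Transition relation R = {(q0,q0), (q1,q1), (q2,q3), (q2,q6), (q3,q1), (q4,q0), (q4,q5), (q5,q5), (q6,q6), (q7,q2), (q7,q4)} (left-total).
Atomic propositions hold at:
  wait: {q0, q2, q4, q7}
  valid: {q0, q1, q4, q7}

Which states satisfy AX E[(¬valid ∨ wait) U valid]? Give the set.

Sat(¬valid) = {q2, q3, q5, q6}
Sat(¬valid ∨ wait) = {q0, q2, q3, q4, q5, q6, q7}
E[(¬valid ∨ wait) U valid]: least fixpoint, start Z0 = Sat(valid) = {q0, q1, q4, q7}, add states in Sat(¬valid ∨ wait) with some successor in Z. Z1 = {q0, q1, q3, q4, q7}; Z2 = {q0, q1, q2, q3, q4, q7}; fixed.
Sat(E[(¬valid ∨ wait) U valid]) = {q0, q1, q2, q3, q4, q7}
Sat(AX E[(¬valid ∨ wait) U valid]) = {s : every successor in {q0, q1, q2, q3, q4, q7}} = {q0, q1, q3, q7}

{q0, q1, q3, q7}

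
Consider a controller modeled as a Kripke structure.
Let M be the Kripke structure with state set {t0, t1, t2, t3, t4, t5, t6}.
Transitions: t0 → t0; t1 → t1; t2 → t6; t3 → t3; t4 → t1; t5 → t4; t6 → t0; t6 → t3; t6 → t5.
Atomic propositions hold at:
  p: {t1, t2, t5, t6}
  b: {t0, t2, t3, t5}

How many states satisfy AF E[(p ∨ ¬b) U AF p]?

Sat(¬b) = {t1, t4, t6}
Sat(p ∨ ¬b) = {t1, t2, t4, t5, t6}
AF p: least fixpoint, start Z0 = {t1, t2, t5, t6}, add states with every successor in Z. Z1 = {t1, t2, t4, t5, t6}; fixed.
Sat(AF p) = {t1, t2, t4, t5, t6}
E[(p ∨ ¬b) U AF p]: least fixpoint, start Z0 = Sat(AF p) = {t1, t2, t4, t5, t6}, add states in Sat(p ∨ ¬b) with some successor in Z. Already a fixed point.
Sat(E[(p ∨ ¬b) U AF p]) = {t1, t2, t4, t5, t6}
AF E[(p ∨ ¬b) U AF p]: least fixpoint, start Z0 = {t1, t2, t4, t5, t6}, add states with every successor in Z. Already a fixed point.
Sat(AF E[(p ∨ ¬b) U AF p]) = {t1, t2, t4, t5, t6}
|Sat(AF E[(p ∨ ¬b) U AF p])| = |{t1, t2, t4, t5, t6}| = 5.

5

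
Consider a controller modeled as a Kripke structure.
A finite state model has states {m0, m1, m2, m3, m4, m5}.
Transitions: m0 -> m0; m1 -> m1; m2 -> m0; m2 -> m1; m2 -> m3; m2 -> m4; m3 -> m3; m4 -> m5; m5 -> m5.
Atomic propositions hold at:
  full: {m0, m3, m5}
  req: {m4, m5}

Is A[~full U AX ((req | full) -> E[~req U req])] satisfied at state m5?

Sat(~full) = {m1, m2, m4}
Sat(req | full) = {m0, m3, m4, m5}
Sat(~req) = {m0, m1, m2, m3}
E[~req U req]: least fixpoint, start Z0 = Sat(req) = {m4, m5}, add states in Sat(~req) with some successor in Z. Z1 = {m2, m4, m5}; fixed.
Sat(E[~req U req]) = {m2, m4, m5}
Sat((req | full) -> E[~req U req]) = {m1, m2, m4, m5}
Sat(AX ((req | full) -> E[~req U req])) = {s : every successor in {m1, m2, m4, m5}} = {m1, m4, m5}
A[~full U AX ((req | full) -> E[~req U req])]: least fixpoint, start Z0 = Sat(AX ((req | full) -> E[~req U req])) = {m1, m4, m5}, add states in Sat(~full) with every successor in Z. Already a fixed point.
Sat(A[~full U AX ((req | full) -> E[~req U req])]) = {m1, m4, m5}
m5 ∈ Sat(A[~full U AX ((req | full) -> E[~req U req])]) = {m1, m4, m5}, so the formula holds at m5.

Yes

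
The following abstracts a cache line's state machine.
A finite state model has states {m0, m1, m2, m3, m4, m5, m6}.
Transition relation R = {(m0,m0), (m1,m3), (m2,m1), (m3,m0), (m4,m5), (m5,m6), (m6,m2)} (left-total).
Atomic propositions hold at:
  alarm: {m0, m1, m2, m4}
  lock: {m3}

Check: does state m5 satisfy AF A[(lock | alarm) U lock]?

Sat(lock | alarm) = {m0, m1, m2, m3, m4}
A[(lock | alarm) U lock]: least fixpoint, start Z0 = Sat(lock) = {m3}, add states in Sat(lock | alarm) with every successor in Z. Z1 = {m1, m3}; Z2 = {m1, m2, m3}; fixed.
Sat(A[(lock | alarm) U lock]) = {m1, m2, m3}
AF A[(lock | alarm) U lock]: least fixpoint, start Z0 = {m1, m2, m3}, add states with every successor in Z. Z1 = {m1, m2, m3, m6}; Z2 = {m1, m2, m3, m5, m6}; Z3 = {m1, m2, m3, m4, m5, m6}; fixed.
Sat(AF A[(lock | alarm) U lock]) = {m1, m2, m3, m4, m5, m6}
m5 ∈ Sat(AF A[(lock | alarm) U lock]) = {m1, m2, m3, m4, m5, m6}, so the formula holds at m5.

Yes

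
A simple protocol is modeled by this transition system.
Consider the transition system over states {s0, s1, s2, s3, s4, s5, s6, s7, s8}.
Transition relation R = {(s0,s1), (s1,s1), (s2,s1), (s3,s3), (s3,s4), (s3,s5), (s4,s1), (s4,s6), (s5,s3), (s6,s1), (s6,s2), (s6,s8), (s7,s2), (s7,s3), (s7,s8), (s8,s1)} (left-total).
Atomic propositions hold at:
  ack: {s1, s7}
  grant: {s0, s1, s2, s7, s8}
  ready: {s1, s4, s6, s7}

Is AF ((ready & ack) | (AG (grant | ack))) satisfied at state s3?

No

Sat(ready & ack) = {s1, s7}
Sat(grant | ack) = {s0, s1, s2, s7, s8}
AG (grant | ack): greatest fixpoint, start Z0 = {s0, s1, s2, s7, s8}, keep only states in Sat with every successor in Z. Z1 = {s0, s1, s2, s8}; fixed.
Sat(AG (grant | ack)) = {s0, s1, s2, s8}
Sat((ready & ack) | (AG (grant | ack))) = {s0, s1, s2, s7, s8}
AF ((ready & ack) | (AG (grant | ack))): least fixpoint, start Z0 = {s0, s1, s2, s7, s8}, add states with every successor in Z. Z1 = {s0, s1, s2, s6, s7, s8}; Z2 = {s0, s1, s2, s4, s6, s7, s8}; fixed.
Sat(AF ((ready & ack) | (AG (grant | ack)))) = {s0, s1, s2, s4, s6, s7, s8}
s3 ∉ Sat(AF ((ready & ack) | (AG (grant | ack)))) = {s0, s1, s2, s4, s6, s7, s8}, so the formula does not hold at s3.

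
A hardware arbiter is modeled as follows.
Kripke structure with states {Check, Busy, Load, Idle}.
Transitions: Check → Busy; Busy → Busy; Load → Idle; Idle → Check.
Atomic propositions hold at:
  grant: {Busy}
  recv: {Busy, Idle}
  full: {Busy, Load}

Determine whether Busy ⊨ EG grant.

Yes

EG grant: greatest fixpoint, start Z0 = {Busy}, keep only states in Sat with some successor in Z. Already a fixed point.
Sat(EG grant) = {Busy}
Busy ∈ Sat(EG grant) = {Busy}, so the formula holds at Busy.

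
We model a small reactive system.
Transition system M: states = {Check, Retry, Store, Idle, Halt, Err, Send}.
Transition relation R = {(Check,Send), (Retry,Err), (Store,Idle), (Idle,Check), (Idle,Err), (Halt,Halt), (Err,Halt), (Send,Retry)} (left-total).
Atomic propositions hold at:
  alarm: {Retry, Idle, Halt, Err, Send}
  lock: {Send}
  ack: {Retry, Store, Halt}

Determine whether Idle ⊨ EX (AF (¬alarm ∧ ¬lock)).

Yes

Sat(¬alarm) = {Check, Store}
Sat(¬lock) = {Check, Retry, Store, Idle, Halt, Err}
Sat(¬alarm ∧ ¬lock) = {Check, Store}
AF (¬alarm ∧ ¬lock): least fixpoint, start Z0 = {Check, Store}, add states with every successor in Z. Already a fixed point.
Sat(AF (¬alarm ∧ ¬lock)) = {Check, Store}
Sat(EX (AF (¬alarm ∧ ¬lock))) = {s : some successor in {Check, Store}} = {Idle}
Idle ∈ Sat(EX (AF (¬alarm ∧ ¬lock))) = {Idle}, so the formula holds at Idle.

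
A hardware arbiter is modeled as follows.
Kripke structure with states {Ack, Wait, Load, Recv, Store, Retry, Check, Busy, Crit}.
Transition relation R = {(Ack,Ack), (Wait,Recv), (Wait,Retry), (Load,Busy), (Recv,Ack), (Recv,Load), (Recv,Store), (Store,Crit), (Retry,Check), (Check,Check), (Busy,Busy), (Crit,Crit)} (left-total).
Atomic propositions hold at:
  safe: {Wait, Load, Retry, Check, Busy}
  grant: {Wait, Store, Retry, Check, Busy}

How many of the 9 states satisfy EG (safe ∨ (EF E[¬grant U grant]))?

Sat(¬grant) = {Ack, Load, Recv, Crit}
E[¬grant U grant]: least fixpoint, start Z0 = Sat(grant) = {Wait, Store, Retry, Check, Busy}, add states in Sat(¬grant) with some successor in Z. Z1 = {Wait, Load, Recv, Store, Retry, Check, Busy}; fixed.
Sat(E[¬grant U grant]) = {Wait, Load, Recv, Store, Retry, Check, Busy}
EF E[¬grant U grant]: least fixpoint, start Z0 = {Wait, Load, Recv, Store, Retry, Check, Busy}, add states with some successor in Z. Already a fixed point.
Sat(EF E[¬grant U grant]) = {Wait, Load, Recv, Store, Retry, Check, Busy}
Sat(safe ∨ (EF E[¬grant U grant])) = {Wait, Load, Recv, Store, Retry, Check, Busy}
EG (safe ∨ (EF E[¬grant U grant])): greatest fixpoint, start Z0 = {Wait, Load, Recv, Store, Retry, Check, Busy}, keep only states in Sat with some successor in Z. Z1 = {Wait, Load, Recv, Retry, Check, Busy}; fixed.
Sat(EG (safe ∨ (EF E[¬grant U grant]))) = {Wait, Load, Recv, Retry, Check, Busy}
|Sat(EG (safe ∨ (EF E[¬grant U grant])))| = |{Wait, Load, Recv, Retry, Check, Busy}| = 6.

6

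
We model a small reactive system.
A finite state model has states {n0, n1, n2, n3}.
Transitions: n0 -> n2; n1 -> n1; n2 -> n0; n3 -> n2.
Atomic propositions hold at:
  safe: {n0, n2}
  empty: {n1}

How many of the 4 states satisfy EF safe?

EF safe: least fixpoint, start Z0 = {n0, n2}, add states with some successor in Z. Z1 = {n0, n2, n3}; fixed.
Sat(EF safe) = {n0, n2, n3}
|Sat(EF safe)| = |{n0, n2, n3}| = 3.

3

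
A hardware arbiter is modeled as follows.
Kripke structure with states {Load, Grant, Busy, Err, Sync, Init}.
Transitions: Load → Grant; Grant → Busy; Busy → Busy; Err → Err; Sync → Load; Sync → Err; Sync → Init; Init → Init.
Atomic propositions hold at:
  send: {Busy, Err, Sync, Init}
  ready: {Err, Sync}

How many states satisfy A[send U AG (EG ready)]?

EG ready: greatest fixpoint, start Z0 = {Err, Sync}, keep only states in Sat with some successor in Z. Already a fixed point.
Sat(EG ready) = {Err, Sync}
AG (EG ready): greatest fixpoint, start Z0 = {Err, Sync}, keep only states in Sat with every successor in Z. Z1 = {Err}; fixed.
Sat(AG (EG ready)) = {Err}
A[send U AG (EG ready)]: least fixpoint, start Z0 = Sat(AG (EG ready)) = {Err}, add states in Sat(send) with every successor in Z. Already a fixed point.
Sat(A[send U AG (EG ready)]) = {Err}
|Sat(A[send U AG (EG ready)])| = |{Err}| = 1.

1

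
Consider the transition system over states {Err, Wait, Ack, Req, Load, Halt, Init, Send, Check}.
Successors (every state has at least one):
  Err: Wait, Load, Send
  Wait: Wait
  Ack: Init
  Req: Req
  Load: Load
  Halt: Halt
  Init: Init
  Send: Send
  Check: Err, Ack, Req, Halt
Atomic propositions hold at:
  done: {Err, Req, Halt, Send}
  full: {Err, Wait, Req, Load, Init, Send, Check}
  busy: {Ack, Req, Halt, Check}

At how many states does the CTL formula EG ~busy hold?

5

Sat(~busy) = {Err, Wait, Load, Init, Send}
EG ~busy: greatest fixpoint, start Z0 = {Err, Wait, Load, Init, Send}, keep only states in Sat with some successor in Z. Already a fixed point.
Sat(EG ~busy) = {Err, Wait, Load, Init, Send}
|Sat(EG ~busy)| = |{Err, Wait, Load, Init, Send}| = 5.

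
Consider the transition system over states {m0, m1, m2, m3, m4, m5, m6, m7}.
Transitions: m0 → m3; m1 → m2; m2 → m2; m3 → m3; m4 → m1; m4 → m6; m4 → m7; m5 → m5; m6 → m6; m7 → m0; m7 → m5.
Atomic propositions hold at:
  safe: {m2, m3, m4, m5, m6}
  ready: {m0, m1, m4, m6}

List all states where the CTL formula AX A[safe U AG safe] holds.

AG safe: greatest fixpoint, start Z0 = {m2, m3, m4, m5, m6}, keep only states in Sat with every successor in Z. Z1 = {m2, m3, m5, m6}; fixed.
Sat(AG safe) = {m2, m3, m5, m6}
A[safe U AG safe]: least fixpoint, start Z0 = Sat(AG safe) = {m2, m3, m5, m6}, add states in Sat(safe) with every successor in Z. Already a fixed point.
Sat(A[safe U AG safe]) = {m2, m3, m5, m6}
Sat(AX A[safe U AG safe]) = {s : every successor in {m2, m3, m5, m6}} = {m0, m1, m2, m3, m5, m6}

{m0, m1, m2, m3, m5, m6}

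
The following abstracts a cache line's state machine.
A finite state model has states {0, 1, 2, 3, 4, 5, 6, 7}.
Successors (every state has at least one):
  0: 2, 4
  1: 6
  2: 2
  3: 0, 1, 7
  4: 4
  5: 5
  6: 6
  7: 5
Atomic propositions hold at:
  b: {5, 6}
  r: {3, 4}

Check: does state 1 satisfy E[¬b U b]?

Sat(¬b) = {0, 1, 2, 3, 4, 7}
E[¬b U b]: least fixpoint, start Z0 = Sat(b) = {5, 6}, add states in Sat(¬b) with some successor in Z. Z1 = {1, 5, 6, 7}; Z2 = {1, 3, 5, 6, 7}; fixed.
Sat(E[¬b U b]) = {1, 3, 5, 6, 7}
1 ∈ Sat(E[¬b U b]) = {1, 3, 5, 6, 7}, so the formula holds at 1.

Yes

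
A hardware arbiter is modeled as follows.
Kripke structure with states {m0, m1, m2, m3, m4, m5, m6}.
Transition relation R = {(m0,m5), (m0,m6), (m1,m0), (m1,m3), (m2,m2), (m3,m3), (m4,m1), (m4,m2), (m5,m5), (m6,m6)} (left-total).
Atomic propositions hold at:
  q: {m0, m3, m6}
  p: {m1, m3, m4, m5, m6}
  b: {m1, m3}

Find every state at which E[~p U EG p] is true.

{m0, m1, m3, m4, m5, m6}

Sat(~p) = {m0, m2}
EG p: greatest fixpoint, start Z0 = {m1, m3, m4, m5, m6}, keep only states in Sat with some successor in Z. Already a fixed point.
Sat(EG p) = {m1, m3, m4, m5, m6}
E[~p U EG p]: least fixpoint, start Z0 = Sat(EG p) = {m1, m3, m4, m5, m6}, add states in Sat(~p) with some successor in Z. Z1 = {m0, m1, m3, m4, m5, m6}; fixed.
Sat(E[~p U EG p]) = {m0, m1, m3, m4, m5, m6}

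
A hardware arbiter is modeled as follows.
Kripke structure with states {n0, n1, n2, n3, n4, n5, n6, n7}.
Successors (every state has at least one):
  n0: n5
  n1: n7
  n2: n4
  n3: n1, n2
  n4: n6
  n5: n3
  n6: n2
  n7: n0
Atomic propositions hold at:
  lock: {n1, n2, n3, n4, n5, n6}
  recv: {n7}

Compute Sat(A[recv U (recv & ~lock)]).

Sat(~lock) = {n0, n7}
Sat(recv & ~lock) = {n7}
A[recv U (recv & ~lock)]: least fixpoint, start Z0 = Sat((recv & ~lock)) = {n7}, add states in Sat(recv) with every successor in Z. Already a fixed point.
Sat(A[recv U (recv & ~lock)]) = {n7}

{n7}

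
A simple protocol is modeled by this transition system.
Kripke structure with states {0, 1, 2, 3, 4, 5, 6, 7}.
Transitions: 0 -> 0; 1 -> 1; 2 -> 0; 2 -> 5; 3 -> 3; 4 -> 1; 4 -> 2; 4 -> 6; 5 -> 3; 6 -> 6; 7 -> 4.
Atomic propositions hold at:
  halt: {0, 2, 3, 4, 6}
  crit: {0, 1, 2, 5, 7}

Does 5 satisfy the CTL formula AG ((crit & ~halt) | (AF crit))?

No

Sat(~halt) = {1, 5, 7}
Sat(crit & ~halt) = {1, 5, 7}
AF crit: least fixpoint, start Z0 = {0, 1, 2, 5, 7}, add states with every successor in Z. Already a fixed point.
Sat(AF crit) = {0, 1, 2, 5, 7}
Sat((crit & ~halt) | (AF crit)) = {0, 1, 2, 5, 7}
AG ((crit & ~halt) | (AF crit)): greatest fixpoint, start Z0 = {0, 1, 2, 5, 7}, keep only states in Sat with every successor in Z. Z1 = {0, 1, 2}; Z2 = {0, 1}; fixed.
Sat(AG ((crit & ~halt) | (AF crit))) = {0, 1}
5 ∉ Sat(AG ((crit & ~halt) | (AF crit))) = {0, 1}, so the formula does not hold at 5.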